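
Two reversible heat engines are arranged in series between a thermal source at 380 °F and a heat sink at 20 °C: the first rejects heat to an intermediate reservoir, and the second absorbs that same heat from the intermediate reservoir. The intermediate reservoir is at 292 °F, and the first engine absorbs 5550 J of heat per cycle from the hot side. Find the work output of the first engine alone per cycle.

W₁ ≈ 581.7 J

T_H = 380 °F → (380 − 32) × 5/9 = 193.33 °C = 466.48 K.
T_C = 20 °C → 20 + 273.15 = 293.15 K.
T_m = 292 °F → (292 − 32) × 5/9 = 144.44 °C = 417.59 K.
First-stage efficiency η₁ = 1 − T_m/T_H = 1 − 417.59/466.48 = 0.1048.
W₁ = η₁·Q_H = 0.1048 × 5550 = 581.7 J.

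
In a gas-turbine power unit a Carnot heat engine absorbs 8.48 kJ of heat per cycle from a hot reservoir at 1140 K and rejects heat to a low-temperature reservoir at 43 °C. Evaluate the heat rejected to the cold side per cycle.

T_C = 43 °C → 43 + 273.15 = 316.15 K.
Carnot efficiency: η = 1 − T_C/T_H = 1 − 316.15/1140.00 = 0.7227.
For a reversible cycle Q_C/Q_H = T_C/T_H, so Q_C = 8.48 × 316.15/1140.00 = 2.35 kJ.

Q_C ≈ 2.35 kJ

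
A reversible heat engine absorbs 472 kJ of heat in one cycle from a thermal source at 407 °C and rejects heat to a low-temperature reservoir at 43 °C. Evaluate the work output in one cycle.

W ≈ 253 kJ

T_H = 407 °C → 407 + 273.15 = 680.15 K.
T_C = 43 °C → 43 + 273.15 = 316.15 K.
Since the cycle is reversible, η = 1 − T_C/T_H = 1 − 316.15/680.15 = 0.5352.
W = η·Q_H = 0.5352 × 472 = 253 kJ.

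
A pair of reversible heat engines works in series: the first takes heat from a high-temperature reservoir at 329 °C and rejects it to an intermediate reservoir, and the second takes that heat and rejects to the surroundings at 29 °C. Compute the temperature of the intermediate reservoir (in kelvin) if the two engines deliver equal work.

T_H = 329 °C → 329 + 273.15 = 602.15 K.
T_C = 29 °C → 29 + 273.15 = 302.15 K.
For reversible stages Q_m = Q_H·(T_m/T_H). Setting W₁ = Q_H(1 − T_m/T_H) equal to W₂ = Q_m(1 − T_C/T_m) = Q_H·(T_m − T_C)/T_H gives T_H − T_m = T_m − T_C, so T_m = (T_H + T_C)/2 = (602.15 + 302.15)/2 = 452 K.

T_m ≈ 452 K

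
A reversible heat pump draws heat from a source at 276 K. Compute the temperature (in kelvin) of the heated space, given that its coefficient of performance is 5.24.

T_H ≈ 341 K

COP_HP = T_H/(T_H − T_C) ⇒ T_H = T_C·COP_HP/(COP_HP − 1) = 276.00 × 5.24/(5.24 − 1) = 341 K.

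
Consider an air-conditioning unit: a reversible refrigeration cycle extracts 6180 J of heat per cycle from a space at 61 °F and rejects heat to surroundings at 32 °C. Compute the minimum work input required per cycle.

T_H = 32 °C → 32 + 273.15 = 305.15 K.
T_C = 61 °F → (61 − 32) × 5/9 = 16.11 °C = 289.26 K.
The reversible coefficient of performance is COP_R = T_C/(T_H − T_C) = 289.26/15.89 = 18.2052.
W = Q_C/COP_R = 6180/18.2052 = 339.5 J.

W_in ≈ 339.5 J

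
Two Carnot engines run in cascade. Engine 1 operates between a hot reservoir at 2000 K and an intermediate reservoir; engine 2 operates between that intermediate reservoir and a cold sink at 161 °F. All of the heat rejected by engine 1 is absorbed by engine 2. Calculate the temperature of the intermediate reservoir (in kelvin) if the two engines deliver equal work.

T_C = 161 °F → (161 − 32) × 5/9 = 71.67 °C = 344.82 K.
For reversible stages Q_m = Q_H·(T_m/T_H). Setting W₁ = Q_H(1 − T_m/T_H) equal to W₂ = Q_m(1 − T_C/T_m) = Q_H·(T_m − T_C)/T_H gives T_H − T_m = T_m − T_C, so T_m = (T_H + T_C)/2 = (2000.00 + 344.82)/2 = 1172 K.

T_m ≈ 1172 K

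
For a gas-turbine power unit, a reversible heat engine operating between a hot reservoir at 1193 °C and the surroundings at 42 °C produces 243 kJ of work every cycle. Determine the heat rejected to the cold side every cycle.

Q_C ≈ 66.5 kJ

T_H = 1193 °C → 1193 + 273.15 = 1466.15 K.
T_C = 42 °C → 42 + 273.15 = 315.15 K.
For a reversible engine, η = 1 − T_C/T_H = 1 − 315.15/1466.15 = 0.7850.
Since Q_C/Q_H = T_C/T_H and Q_H = W/η, Q_C = W·T_C/(T_H − T_C) = 243 × 315.15/1151.00 = 66.5 kJ.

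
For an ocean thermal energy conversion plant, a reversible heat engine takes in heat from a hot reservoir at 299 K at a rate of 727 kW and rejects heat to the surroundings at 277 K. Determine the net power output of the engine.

Ẇ ≈ 53.49 kW

η_rev = 1 − T_C/T_H = 1 − 277.00/299.00 = 0.0736.
W = η·Q_H = 0.0736 × 727 = 53.49 kW.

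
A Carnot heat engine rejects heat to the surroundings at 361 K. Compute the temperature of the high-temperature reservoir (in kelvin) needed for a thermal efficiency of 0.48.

From η = 1 − T_C/T_H, solving for T_H gives T_H = T_C/(1 − η) = 361.00/(1 − 0.48) = 694.2 K.

T_H ≈ 694.2 K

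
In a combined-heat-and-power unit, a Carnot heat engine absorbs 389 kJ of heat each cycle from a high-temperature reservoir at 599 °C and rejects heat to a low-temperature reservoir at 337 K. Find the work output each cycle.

T_H = 599 °C → 599 + 273.15 = 872.15 K.
The Carnot efficiency is η = 1 − T_C/T_H = 1 − 337.00/872.15 = 0.6136.
W = η·Q_H = 0.6136 × 389 = 239 kJ.

W ≈ 239 kJ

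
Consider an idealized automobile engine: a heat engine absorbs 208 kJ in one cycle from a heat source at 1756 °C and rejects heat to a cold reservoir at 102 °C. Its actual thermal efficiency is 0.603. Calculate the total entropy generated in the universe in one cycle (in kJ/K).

ΔS_univ ≈ 0.1176 kJ/K

T_H = 1756 °C → 1756 + 273.15 = 2029.15 K.
T_C = 102 °C → 102 + 273.15 = 375.15 K.
W = η·Q_H = 0.603 × 208 = 125.4 kJ, so Q_C = Q_H − W = 82.58 kJ.
The hot reservoir loses entropy Q_H/T_H = 208/2029.15 = 0.1025 kJ/K; the cold reservoir gains Q_C/T_C = 82.58/375.15 = 0.2201 kJ/K.
ΔS_univ = −Q_H/T_H + Q_C/T_C = 0.1176 kJ/K (> 0, since η = 0.603 < η_Carnot = 0.815).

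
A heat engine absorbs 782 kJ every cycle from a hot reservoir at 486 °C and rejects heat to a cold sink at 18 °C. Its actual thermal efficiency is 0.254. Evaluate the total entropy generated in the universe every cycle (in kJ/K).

ΔS_univ ≈ 0.974 kJ/K

T_H = 486 °C → 486 + 273.15 = 759.15 K.
T_C = 18 °C → 18 + 273.15 = 291.15 K.
W = η·Q_H = 0.254 × 782 = 198.6 kJ, so Q_C = Q_H − W = 583.4 kJ.
Entropy balance on the reservoirs: −Q_H/T_H = -1.030 kJ/K, +Q_C/T_C = 2.004 kJ/K.
ΔS_univ = −Q_H/T_H + Q_C/T_C = 0.974 kJ/K (> 0, since η = 0.254 < η_Carnot = 0.616).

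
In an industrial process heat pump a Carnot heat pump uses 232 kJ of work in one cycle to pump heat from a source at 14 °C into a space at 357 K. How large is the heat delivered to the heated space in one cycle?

T_C = 14 °C → 14 + 273.15 = 287.15 K.
For a reversible heat pump, COP_HP = T_H/(T_H − T_C) = 357.00/69.85 = 5.1110.
Q_H = COP_HP · W = 5.1110 × 232 = 1190 kJ.

Q_H ≈ 1190 kJ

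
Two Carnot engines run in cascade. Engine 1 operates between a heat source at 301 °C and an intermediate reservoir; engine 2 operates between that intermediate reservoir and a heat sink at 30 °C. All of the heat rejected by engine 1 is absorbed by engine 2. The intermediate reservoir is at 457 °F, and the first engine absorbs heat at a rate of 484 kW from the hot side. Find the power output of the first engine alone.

T_H = 301 °C → 301 + 273.15 = 574.15 K.
T_C = 30 °C → 30 + 273.15 = 303.15 K.
T_m = 457 °F → (457 − 32) × 5/9 = 236.11 °C = 509.26 K.
First-stage efficiency η₁ = 1 − T_m/T_H = 1 − 509.26/574.15 = 0.1130.
W₁ = η₁·Q_H = 0.1130 × 484 = 54.70 kW.

Ẇ₁ ≈ 54.70 kW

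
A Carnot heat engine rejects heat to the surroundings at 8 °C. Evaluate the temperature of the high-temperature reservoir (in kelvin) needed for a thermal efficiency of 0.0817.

T_H ≈ 306 K

T_C = 8 °C → 8 + 273.15 = 281.15 K.
From η = 1 − T_C/T_H, solving for T_H gives T_H = T_C/(1 − η) = 281.15/(1 − 0.0817) = 306 K.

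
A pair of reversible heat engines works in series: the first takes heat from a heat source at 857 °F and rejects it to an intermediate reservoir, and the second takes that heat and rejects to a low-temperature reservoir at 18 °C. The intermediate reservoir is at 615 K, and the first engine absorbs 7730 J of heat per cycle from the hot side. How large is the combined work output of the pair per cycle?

W_total ≈ 4650 J

T_H = 857 °F → (857 − 32) × 5/9 = 458.33 °C = 731.48 K.
T_C = 18 °C → 18 + 273.15 = 291.15 K.
Two reversible stages in series are equivalent to a single Carnot engine between T_H and T_C, so η_total = 1 − T_C/T_H = 1 − 291.15/731.48 = 0.6020.
W_total = η_total · Q_H = 0.6020 × 7730 = 4650 J.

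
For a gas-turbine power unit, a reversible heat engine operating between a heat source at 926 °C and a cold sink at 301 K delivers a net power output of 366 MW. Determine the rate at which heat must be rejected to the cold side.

T_H = 926 °C → 926 + 273.15 = 1199.15 K.
η_rev = 1 − T_C/T_H = 1 − 301.00/1199.15 = 0.7490.
Since Q_C/Q_H = T_C/T_H and Q_H = W/η, Q_C = W·T_C/(T_H − T_C) = 366 × 301.00/898.15 = 123 MW.

Q̇_C ≈ 123 MW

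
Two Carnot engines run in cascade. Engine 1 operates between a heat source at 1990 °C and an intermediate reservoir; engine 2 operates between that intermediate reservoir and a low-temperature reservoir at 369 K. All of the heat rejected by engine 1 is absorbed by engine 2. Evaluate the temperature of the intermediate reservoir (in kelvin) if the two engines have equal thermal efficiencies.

T_m ≈ 913.8 K

T_H = 1990 °C → 1990 + 273.15 = 2263.15 K.
Equal efficiencies require 1 − T_m/T_H = 1 − T_C/T_m, i.e. T_m/T_H = T_C/T_m, so T_m = √(T_H·T_C) = √(2263.15 × 369.00) = 913.8 K.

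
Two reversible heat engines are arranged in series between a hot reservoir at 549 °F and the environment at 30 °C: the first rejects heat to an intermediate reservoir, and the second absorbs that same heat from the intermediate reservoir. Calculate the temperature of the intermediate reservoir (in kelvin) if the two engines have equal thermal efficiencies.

T_m ≈ 412 K

T_H = 549 °F → (549 − 32) × 5/9 = 287.22 °C = 560.37 K.
T_C = 30 °C → 30 + 273.15 = 303.15 K.
Equal efficiencies require 1 − T_m/T_H = 1 − T_C/T_m, i.e. T_m/T_H = T_C/T_m, so T_m = √(T_H·T_C) = √(560.37 × 303.15) = 412 K.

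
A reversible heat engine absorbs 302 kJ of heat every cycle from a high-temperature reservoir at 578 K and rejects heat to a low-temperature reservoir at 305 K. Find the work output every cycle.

Carnot efficiency: η = 1 − T_C/T_H = 1 − 305.00/578.00 = 0.4723.
W = η·Q_H = 0.4723 × 302 = 143 kJ.

W ≈ 143 kJ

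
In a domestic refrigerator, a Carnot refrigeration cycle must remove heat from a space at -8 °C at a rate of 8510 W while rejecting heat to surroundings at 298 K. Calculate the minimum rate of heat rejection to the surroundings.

Q̇_H ≈ 9560 W

T_C = -8 °C → -8 + 273.15 = 265.15 K.
For a reversible cycle Q_H/Q_C = T_H/T_C, so Q_H = Q_C·T_H/T_C = 8510 × 298.00/265.15 = 9560 W.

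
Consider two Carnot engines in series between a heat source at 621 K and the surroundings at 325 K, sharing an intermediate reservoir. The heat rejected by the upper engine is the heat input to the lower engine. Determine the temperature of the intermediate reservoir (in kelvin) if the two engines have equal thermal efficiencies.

T_m ≈ 449.2 K

Equal efficiencies require 1 − T_m/T_H = 1 − T_C/T_m, i.e. T_m/T_H = T_C/T_m, so T_m = √(T_H·T_C) = √(621.00 × 325.00) = 449.2 K.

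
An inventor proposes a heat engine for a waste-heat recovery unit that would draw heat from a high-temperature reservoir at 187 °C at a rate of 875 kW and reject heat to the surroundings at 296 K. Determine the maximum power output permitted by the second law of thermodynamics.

T_H = 187 °C → 187 + 273.15 = 460.15 K.
By the Carnot theorem, η_max = 1 − T_C/T_H = 1 − 296.00/460.15 = 0.3567.
W_max = η_max · Q_H = 0.3567 × 875 = 312 kW.

Ẇ_max ≈ 312 kW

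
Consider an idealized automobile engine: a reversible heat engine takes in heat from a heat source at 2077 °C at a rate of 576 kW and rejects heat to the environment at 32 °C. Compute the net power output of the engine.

T_H = 2077 °C → 2077 + 273.15 = 2350.15 K.
T_C = 32 °C → 32 + 273.15 = 305.15 K.
η_rev = 1 − T_C/T_H = 1 − 305.15/2350.15 = 0.8702.
W = η·Q_H = 0.8702 × 576 = 501 kW.

Ẇ ≈ 501 kW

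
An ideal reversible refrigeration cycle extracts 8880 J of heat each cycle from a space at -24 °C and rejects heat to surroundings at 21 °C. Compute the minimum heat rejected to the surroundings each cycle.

T_H = 21 °C → 21 + 273.15 = 294.15 K.
T_C = -24 °C → -24 + 273.15 = 249.15 K.
For a reversible cycle Q_H/Q_C = T_H/T_C, so Q_H = Q_C·T_H/T_C = 8880 × 294.15/249.15 = 10480 J.

Q_H ≈ 10480 J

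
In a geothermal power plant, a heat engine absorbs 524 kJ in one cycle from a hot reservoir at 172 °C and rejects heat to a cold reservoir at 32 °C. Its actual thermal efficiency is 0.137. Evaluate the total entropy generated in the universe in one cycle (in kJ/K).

T_H = 172 °C → 172 + 273.15 = 445.15 K.
T_C = 32 °C → 32 + 273.15 = 305.15 K.
W = η·Q_H = 0.137 × 524 = 71.79 kJ, so Q_C = Q_H − W = 452.2 kJ.
The hot reservoir loses entropy Q_H/T_H = 524/445.15 = 1.177 kJ/K; the cold reservoir gains Q_C/T_C = 452.2/305.15 = 1.482 kJ/K.
ΔS_univ = −Q_H/T_H + Q_C/T_C = 0.305 kJ/K (> 0, since η = 0.137 < η_Carnot = 0.315).

ΔS_univ ≈ 0.305 kJ/K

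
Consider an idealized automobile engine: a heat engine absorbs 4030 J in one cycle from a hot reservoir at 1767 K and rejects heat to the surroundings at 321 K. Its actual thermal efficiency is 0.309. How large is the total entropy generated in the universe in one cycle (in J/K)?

ΔS_univ ≈ 6.39 J/K

W = η·Q_H = 0.309 × 4030 = 1245 J, so Q_C = Q_H − W = 2785 J.
Reservoir entropy changes: ΔS_H = −Q_H/T_H = −4030/1767.00 = -2.281 J/K and ΔS_C = +Q_C/T_C = 2785/321.00 = 8.675 J/K.
ΔS_univ = −Q_H/T_H + Q_C/T_C = 6.39 J/K (> 0, since η = 0.309 < η_Carnot = 0.818).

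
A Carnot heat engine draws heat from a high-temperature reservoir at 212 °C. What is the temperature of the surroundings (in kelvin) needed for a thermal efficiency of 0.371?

T_H = 212 °C → 212 + 273.15 = 485.15 K.
From η = 1 − T_C/T_H, T_C = T_H·(1 − η) = 485.15 × (1 − 0.371) = 305.2 K.

T_C ≈ 305.2 K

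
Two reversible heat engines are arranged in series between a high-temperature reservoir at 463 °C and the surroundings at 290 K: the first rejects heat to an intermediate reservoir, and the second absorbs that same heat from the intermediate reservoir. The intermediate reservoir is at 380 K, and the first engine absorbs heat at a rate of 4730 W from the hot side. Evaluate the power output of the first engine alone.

T_H = 463 °C → 463 + 273.15 = 736.15 K.
First-stage efficiency η₁ = 1 − T_m/T_H = 1 − 380.00/736.15 = 0.4838.
W₁ = η₁·Q_H = 0.4838 × 4730 = 2288 W.

Ẇ₁ ≈ 2288 W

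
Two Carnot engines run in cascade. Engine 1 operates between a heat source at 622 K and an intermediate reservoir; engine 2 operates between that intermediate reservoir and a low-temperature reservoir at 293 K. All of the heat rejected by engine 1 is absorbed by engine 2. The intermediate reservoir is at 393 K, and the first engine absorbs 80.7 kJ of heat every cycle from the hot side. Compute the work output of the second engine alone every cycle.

W₂ ≈ 12.97 kJ

Heat entering the second stage: Q_m = Q_H·(T_m/T_H) = 80.7 × 393.00/622.00 = 50.99 kJ.
Second-stage efficiency η₂ = 1 − T_C/T_m = 1 − 293.00/393.00 = 0.2545, so W₂ = η₂·Q_m = 12.97 kJ.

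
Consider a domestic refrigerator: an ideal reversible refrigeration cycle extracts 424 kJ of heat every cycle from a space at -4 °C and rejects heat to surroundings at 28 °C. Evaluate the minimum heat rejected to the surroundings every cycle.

T_H = 28 °C → 28 + 273.15 = 301.15 K.
T_C = -4 °C → -4 + 273.15 = 269.15 K.
For a reversible cycle Q_H/Q_C = T_H/T_C, so Q_H = Q_C·T_H/T_C = 424 × 301.15/269.15 = 474.4 kJ.

Q_H ≈ 474.4 kJ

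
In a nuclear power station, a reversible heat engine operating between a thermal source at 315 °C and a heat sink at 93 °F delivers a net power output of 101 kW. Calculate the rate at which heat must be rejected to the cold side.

Q̇_C ≈ 110 kW

T_H = 315 °C → 315 + 273.15 = 588.15 K.
T_C = 93 °F → (93 − 32) × 5/9 = 33.89 °C = 307.04 K.
Carnot efficiency: η = 1 − T_C/T_H = 1 − 307.04/588.15 = 0.4780.
Since Q_C/Q_H = T_C/T_H and Q_H = W/η, Q_C = W·T_C/(T_H − T_C) = 101 × 307.04/281.11 = 110 kW.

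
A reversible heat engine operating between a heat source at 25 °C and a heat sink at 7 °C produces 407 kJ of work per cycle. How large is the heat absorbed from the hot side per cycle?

Q_H ≈ 6740 kJ

T_H = 25 °C → 25 + 273.15 = 298.15 K.
T_C = 7 °C → 7 + 273.15 = 280.15 K.
The Carnot efficiency is η = 1 − T_C/T_H = 1 − 280.15/298.15 = 0.0604.
Q_H = W/η = 407/0.0604 = 6740 kJ.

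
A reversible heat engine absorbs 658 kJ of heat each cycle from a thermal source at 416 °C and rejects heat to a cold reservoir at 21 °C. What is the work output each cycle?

W ≈ 377 kJ

T_H = 416 °C → 416 + 273.15 = 689.15 K.
T_C = 21 °C → 21 + 273.15 = 294.15 K.
The Carnot efficiency is η = 1 − T_C/T_H = 1 − 294.15/689.15 = 0.5732.
W = η·Q_H = 0.5732 × 658 = 377 kJ.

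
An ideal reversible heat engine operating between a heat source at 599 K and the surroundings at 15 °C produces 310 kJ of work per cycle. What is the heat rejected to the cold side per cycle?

T_C = 15 °C → 15 + 273.15 = 288.15 K.
Carnot efficiency: η = 1 − T_C/T_H = 1 − 288.15/599.00 = 0.5189.
Since Q_C/Q_H = T_C/T_H and Q_H = W/η, Q_C = W·T_C/(T_H − T_C) = 310 × 288.15/310.85 = 287 kJ.

Q_C ≈ 287 kJ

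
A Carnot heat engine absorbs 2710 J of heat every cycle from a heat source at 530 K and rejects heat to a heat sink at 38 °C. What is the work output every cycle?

W ≈ 1120 J

T_C = 38 °C → 38 + 273.15 = 311.15 K.
The Carnot efficiency is η = 1 − T_C/T_H = 1 − 311.15/530.00 = 0.4129.
W = η·Q_H = 0.4129 × 2710 = 1120 J.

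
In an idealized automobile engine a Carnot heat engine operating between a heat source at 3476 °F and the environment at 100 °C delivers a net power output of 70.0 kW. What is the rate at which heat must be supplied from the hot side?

T_H = 3476 °F → (3476 − 32) × 5/9 = 1913.33 °C = 2186.48 K.
T_C = 100 °C → 100 + 273.15 = 373.15 K.
η_rev = 1 − T_C/T_H = 1 − 373.15/2186.48 = 0.8293.
Q_H = W/η = 70.0/0.8293 = 84.4 kW.

Q̇_H ≈ 84.4 kW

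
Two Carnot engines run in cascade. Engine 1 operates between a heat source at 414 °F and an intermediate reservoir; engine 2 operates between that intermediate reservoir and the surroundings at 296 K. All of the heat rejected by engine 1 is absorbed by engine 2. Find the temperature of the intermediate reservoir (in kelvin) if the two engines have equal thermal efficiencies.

T_H = 414 °F → (414 − 32) × 5/9 = 212.22 °C = 485.37 K.
Equal efficiencies require 1 − T_m/T_H = 1 − T_C/T_m, i.e. T_m/T_H = T_C/T_m, so T_m = √(T_H·T_C) = √(485.37 × 296.00) = 379.0 K.

T_m ≈ 379.0 K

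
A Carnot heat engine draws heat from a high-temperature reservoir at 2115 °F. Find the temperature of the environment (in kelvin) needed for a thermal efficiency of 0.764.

T_H = 2115 °F → (2115 − 32) × 5/9 = 1157.22 °C = 1430.37 K.
From η = 1 − T_C/T_H, T_C = T_H·(1 − η) = 1430.37 × (1 − 0.764) = 338 K.

T_C ≈ 338 K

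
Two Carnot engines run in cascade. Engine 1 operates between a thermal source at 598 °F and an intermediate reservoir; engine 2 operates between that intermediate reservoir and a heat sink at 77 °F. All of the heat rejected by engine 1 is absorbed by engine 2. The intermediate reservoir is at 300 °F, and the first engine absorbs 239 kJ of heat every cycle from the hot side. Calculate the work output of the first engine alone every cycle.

T_H = 598 °F → (598 − 32) × 5/9 = 314.44 °C = 587.59 K.
T_C = 77 °F → (77 − 32) × 5/9 = 25.00 °C = 298.15 K.
T_m = 300 °F → (300 − 32) × 5/9 = 148.89 °C = 422.04 K.
First-stage efficiency η₁ = 1 − T_m/T_H = 1 − 422.04/587.59 = 0.2818.
W₁ = η₁·Q_H = 0.2818 × 239 = 67.3 kJ.

W₁ ≈ 67.3 kJ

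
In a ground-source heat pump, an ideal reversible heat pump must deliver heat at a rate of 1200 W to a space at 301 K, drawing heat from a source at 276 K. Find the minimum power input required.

Ẇ_in ≈ 99.67 W

The Carnot heat-pump COP is COP_HP = T_H/(T_H − T_C) = 301.00/25.00 = 12.0400.
W = Q_H/COP_HP = 1200/12.0400 = 99.67 W.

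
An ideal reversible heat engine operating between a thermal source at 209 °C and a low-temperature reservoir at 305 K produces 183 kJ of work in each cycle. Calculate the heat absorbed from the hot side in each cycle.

T_H = 209 °C → 209 + 273.15 = 482.15 K.
For a reversible engine, η = 1 − T_C/T_H = 1 − 305.00/482.15 = 0.3674.
Q_H = W/η = 183/0.3674 = 498.1 kJ.

Q_H ≈ 498.1 kJ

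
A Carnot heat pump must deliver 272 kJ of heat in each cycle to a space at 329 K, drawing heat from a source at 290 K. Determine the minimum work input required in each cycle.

For a reversible heat pump, COP_HP = T_H/(T_H − T_C) = 329.00/39.00 = 8.4359.
W = Q_H/COP_HP = 272/8.4359 = 32.2 kJ.

W_in ≈ 32.2 kJ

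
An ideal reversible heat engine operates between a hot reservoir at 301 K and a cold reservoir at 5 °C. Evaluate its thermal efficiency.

η ≈ 0.0759

T_C = 5 °C → 5 + 273.15 = 278.15 K.
The Carnot efficiency is η = 1 − T_C/T_H = 1 − 278.15/301.00 = 0.0759.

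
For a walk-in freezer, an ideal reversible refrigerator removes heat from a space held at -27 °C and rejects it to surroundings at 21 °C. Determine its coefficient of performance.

T_H = 21 °C → 21 + 273.15 = 294.15 K.
T_C = -27 °C → -27 + 273.15 = 246.15 K.
COP_R = T_C/(T_H − T_C) = 246.15/(294.15 − 246.15) = 5.128.

COP_R ≈ 5.128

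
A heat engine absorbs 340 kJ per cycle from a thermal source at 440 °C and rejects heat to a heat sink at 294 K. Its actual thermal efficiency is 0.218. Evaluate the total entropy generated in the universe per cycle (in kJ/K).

T_H = 440 °C → 440 + 273.15 = 713.15 K.
W = η·Q_H = 0.218 × 340 = 74.12 kJ, so Q_C = Q_H − W = 265.9 kJ.
Entropy balance on the reservoirs: −Q_H/T_H = -0.4768 kJ/K, +Q_C/T_C = 0.9044 kJ/K.
ΔS_univ = −Q_H/T_H + Q_C/T_C = 0.428 kJ/K (> 0, since η = 0.218 < η_Carnot = 0.588).

ΔS_univ ≈ 0.428 kJ/K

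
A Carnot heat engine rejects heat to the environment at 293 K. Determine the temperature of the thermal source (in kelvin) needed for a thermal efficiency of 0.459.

From η = 1 − T_C/T_H, solving for T_H gives T_H = T_C/(1 − η) = 293.00/(1 − 0.459) = 542 K.

T_H ≈ 542 K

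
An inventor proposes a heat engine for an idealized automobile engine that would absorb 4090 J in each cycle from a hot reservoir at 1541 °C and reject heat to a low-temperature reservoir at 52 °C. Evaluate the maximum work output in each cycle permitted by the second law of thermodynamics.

W_max ≈ 3357 J

T_H = 1541 °C → 1541 + 273.15 = 1814.15 K.
T_C = 52 °C → 52 + 273.15 = 325.15 K.
By the Carnot theorem, η_max = 1 − T_C/T_H = 1 − 325.15/1814.15 = 0.8208.
W_max = η_max · Q_H = 0.8208 × 4090 = 3357 J.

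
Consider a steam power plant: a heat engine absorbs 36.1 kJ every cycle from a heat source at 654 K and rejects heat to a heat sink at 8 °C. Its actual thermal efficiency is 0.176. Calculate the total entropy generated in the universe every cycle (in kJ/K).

T_C = 8 °C → 8 + 273.15 = 281.15 K.
W = η·Q_H = 0.176 × 36.1 = 6.354 kJ, so Q_C = Q_H − W = 29.75 kJ.
The hot reservoir loses entropy Q_H/T_H = 36.1/654.00 = 0.05520 kJ/K; the cold reservoir gains Q_C/T_C = 29.75/281.15 = 0.1058 kJ/K.
ΔS_univ = −Q_H/T_H + Q_C/T_C = 0.0506 kJ/K (> 0, since η = 0.176 < η_Carnot = 0.570).

ΔS_univ ≈ 0.0506 kJ/K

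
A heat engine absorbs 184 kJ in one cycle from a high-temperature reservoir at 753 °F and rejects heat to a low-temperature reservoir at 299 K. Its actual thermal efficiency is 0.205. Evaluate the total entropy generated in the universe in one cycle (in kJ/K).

T_H = 753 °F → (753 − 32) × 5/9 = 400.56 °C = 673.71 K.
W = η·Q_H = 0.205 × 184 = 37.72 kJ, so Q_C = Q_H − W = 146.3 kJ.
Reservoir entropy changes: ΔS_H = −Q_H/T_H = −184/673.71 = -0.2731 kJ/K and ΔS_C = +Q_C/T_C = 146.3/299.00 = 0.4892 kJ/K.
ΔS_univ = −Q_H/T_H + Q_C/T_C = 0.2161 kJ/K (> 0, since η = 0.205 < η_Carnot = 0.556).

ΔS_univ ≈ 0.2161 kJ/K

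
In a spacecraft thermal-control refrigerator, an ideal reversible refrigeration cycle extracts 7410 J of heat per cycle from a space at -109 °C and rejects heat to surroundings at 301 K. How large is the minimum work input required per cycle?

W_in ≈ 6178 J

T_C = -109 °C → -109 + 273.15 = 164.15 K.
COP_R = T_C/(T_H − T_C) = 164.15/136.85 = 1.1995.
W = Q_C/COP_R = 7410/1.1995 = 6178 J.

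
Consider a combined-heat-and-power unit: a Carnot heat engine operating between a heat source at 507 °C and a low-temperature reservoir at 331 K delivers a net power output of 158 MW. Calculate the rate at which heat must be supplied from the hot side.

T_H = 507 °C → 507 + 273.15 = 780.15 K.
The Carnot efficiency is η = 1 − T_C/T_H = 1 − 331.00/780.15 = 0.5757.
Q_H = W/η = 158/0.5757 = 274 MW.

Q̇_H ≈ 274 MW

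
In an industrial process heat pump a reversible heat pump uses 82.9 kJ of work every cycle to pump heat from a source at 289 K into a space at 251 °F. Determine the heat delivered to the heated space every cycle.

Q_H ≈ 309 kJ

T_H = 251 °F → (251 − 32) × 5/9 = 121.67 °C = 394.82 K.
For a reversible heat pump, COP_HP = T_H/(T_H − T_C) = 394.82/105.82 = 3.7311.
Q_H = COP_HP · W = 3.7311 × 82.9 = 309 kJ.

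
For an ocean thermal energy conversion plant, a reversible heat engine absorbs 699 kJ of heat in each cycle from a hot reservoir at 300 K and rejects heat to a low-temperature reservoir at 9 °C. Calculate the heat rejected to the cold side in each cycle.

T_C = 9 °C → 9 + 273.15 = 282.15 K.
Carnot efficiency: η = 1 − T_C/T_H = 1 − 282.15/300.00 = 0.0595.
For a reversible cycle Q_C/Q_H = T_C/T_H, so Q_C = 699 × 282.15/300.00 = 657.4 kJ.

Q_C ≈ 657.4 kJ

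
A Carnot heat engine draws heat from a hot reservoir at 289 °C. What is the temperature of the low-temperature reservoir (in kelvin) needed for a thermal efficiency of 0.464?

T_C ≈ 301 K

T_H = 289 °C → 289 + 273.15 = 562.15 K.
From η = 1 − T_C/T_H, T_C = T_H·(1 − η) = 562.15 × (1 − 0.464) = 301 K.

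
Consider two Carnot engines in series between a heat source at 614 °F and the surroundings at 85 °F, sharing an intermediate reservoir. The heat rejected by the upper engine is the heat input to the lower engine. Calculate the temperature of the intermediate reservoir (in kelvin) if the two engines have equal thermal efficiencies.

T_m ≈ 424.8 K

T_H = 614 °F → (614 − 32) × 5/9 = 323.33 °C = 596.48 K.
T_C = 85 °F → (85 − 32) × 5/9 = 29.44 °C = 302.59 K.
Equal efficiencies require 1 − T_m/T_H = 1 − T_C/T_m, i.e. T_m/T_H = T_C/T_m, so T_m = √(T_H·T_C) = √(596.48 × 302.59) = 424.8 K.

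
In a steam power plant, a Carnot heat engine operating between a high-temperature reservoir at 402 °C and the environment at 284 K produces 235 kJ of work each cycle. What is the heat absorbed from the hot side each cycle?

T_H = 402 °C → 402 + 273.15 = 675.15 K.
The Carnot efficiency is η = 1 − T_C/T_H = 1 − 284.00/675.15 = 0.5794.
Q_H = W/η = 235/0.5794 = 405.6 kJ.

Q_H ≈ 405.6 kJ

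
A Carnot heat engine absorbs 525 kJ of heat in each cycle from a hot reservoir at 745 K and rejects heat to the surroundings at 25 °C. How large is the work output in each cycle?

T_C = 25 °C → 25 + 273.15 = 298.15 K.
η_rev = 1 − T_C/T_H = 1 − 298.15/745.00 = 0.5998.
W = η·Q_H = 0.5998 × 525 = 315 kJ.

W ≈ 315 kJ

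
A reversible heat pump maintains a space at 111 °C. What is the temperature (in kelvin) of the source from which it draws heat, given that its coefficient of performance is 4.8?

T_H = 111 °C → 111 + 273.15 = 384.15 K.
COP_HP = T_H/(T_H − T_C) ⇒ T_C = T_H·(COP_HP − 1)/COP_HP = 384.15 × (4.8 − 1)/4.8 = 304 K.

T_C ≈ 304 K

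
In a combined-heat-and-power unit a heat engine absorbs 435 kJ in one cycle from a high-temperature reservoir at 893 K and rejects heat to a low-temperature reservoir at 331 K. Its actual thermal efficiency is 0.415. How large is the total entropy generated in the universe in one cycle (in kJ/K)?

ΔS_univ ≈ 0.282 kJ/K

W = η·Q_H = 0.415 × 435 = 180.5 kJ, so Q_C = Q_H − W = 254.5 kJ.
The hot reservoir loses entropy Q_H/T_H = 435/893.00 = 0.4871 kJ/K; the cold reservoir gains Q_C/T_C = 254.5/331.00 = 0.7688 kJ/K.
ΔS_univ = −Q_H/T_H + Q_C/T_C = 0.282 kJ/K (> 0, since η = 0.415 < η_Carnot = 0.629).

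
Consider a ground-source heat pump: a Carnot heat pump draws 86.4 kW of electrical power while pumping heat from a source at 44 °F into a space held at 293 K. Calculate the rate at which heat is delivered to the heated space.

Q̇_H ≈ 1920 kW

T_C = 44 °F → (44 − 32) × 5/9 = 6.67 °C = 279.82 K.
The Carnot heat-pump COP is COP_HP = T_H/(T_H − T_C) = 293.00/13.18 = 22.2250.
Q_H = COP_HP · W = 22.2250 × 86.4 = 1920 kW.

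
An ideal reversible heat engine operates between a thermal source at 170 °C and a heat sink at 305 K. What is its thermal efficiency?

T_H = 170 °C → 170 + 273.15 = 443.15 K.
η_rev = 1 − T_C/T_H = 1 − 305.00/443.15 = 0.312.

η ≈ 0.312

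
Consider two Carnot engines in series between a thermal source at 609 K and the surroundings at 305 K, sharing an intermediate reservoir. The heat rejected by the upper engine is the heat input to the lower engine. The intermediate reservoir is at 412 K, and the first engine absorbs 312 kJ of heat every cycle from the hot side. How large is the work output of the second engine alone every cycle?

W₂ ≈ 54.8 kJ

Heat entering the second stage: Q_m = Q_H·(T_m/T_H) = 312 × 412.00/609.00 = 211 kJ.
Second-stage efficiency η₂ = 1 − T_C/T_m = 1 − 305.00/412.00 = 0.2597, so W₂ = η₂·Q_m = 54.8 kJ.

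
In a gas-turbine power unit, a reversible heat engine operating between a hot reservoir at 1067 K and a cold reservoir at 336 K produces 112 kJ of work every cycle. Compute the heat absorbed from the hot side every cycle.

Since the cycle is reversible, η = 1 − T_C/T_H = 1 − 336.00/1067.00 = 0.6851.
Q_H = W/η = 112/0.6851 = 163 kJ.

Q_H ≈ 163 kJ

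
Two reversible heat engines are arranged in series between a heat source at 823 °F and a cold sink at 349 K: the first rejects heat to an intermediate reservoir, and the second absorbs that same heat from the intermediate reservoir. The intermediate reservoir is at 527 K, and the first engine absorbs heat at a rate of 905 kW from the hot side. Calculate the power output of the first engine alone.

Ẇ₁ ≈ 236 kW

T_H = 823 °F → (823 − 32) × 5/9 = 439.44 °C = 712.59 K.
First-stage efficiency η₁ = 1 − T_m/T_H = 1 − 527.00/712.59 = 0.2604.
W₁ = η₁·Q_H = 0.2604 × 905 = 236 kW.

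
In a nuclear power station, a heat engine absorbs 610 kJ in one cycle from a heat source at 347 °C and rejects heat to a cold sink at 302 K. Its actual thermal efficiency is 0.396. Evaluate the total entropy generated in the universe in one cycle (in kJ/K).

ΔS_univ ≈ 0.2364 kJ/K

T_H = 347 °C → 347 + 273.15 = 620.15 K.
W = η·Q_H = 0.396 × 610 = 241.6 kJ, so Q_C = Q_H − W = 368.4 kJ.
Entropy balance on the reservoirs: −Q_H/T_H = -0.9836 kJ/K, +Q_C/T_C = 1.220 kJ/K.
ΔS_univ = −Q_H/T_H + Q_C/T_C = 0.2364 kJ/K (> 0, since η = 0.396 < η_Carnot = 0.513).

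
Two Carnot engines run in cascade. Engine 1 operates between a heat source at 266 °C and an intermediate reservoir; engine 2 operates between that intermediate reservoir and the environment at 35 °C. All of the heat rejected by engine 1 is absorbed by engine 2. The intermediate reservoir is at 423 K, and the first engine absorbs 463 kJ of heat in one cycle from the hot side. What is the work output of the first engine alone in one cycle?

W₁ ≈ 99.7 kJ

T_H = 266 °C → 266 + 273.15 = 539.15 K.
T_C = 35 °C → 35 + 273.15 = 308.15 K.
First-stage efficiency η₁ = 1 − T_m/T_H = 1 − 423.00/539.15 = 0.2154.
W₁ = η₁·Q_H = 0.2154 × 463 = 99.7 kJ.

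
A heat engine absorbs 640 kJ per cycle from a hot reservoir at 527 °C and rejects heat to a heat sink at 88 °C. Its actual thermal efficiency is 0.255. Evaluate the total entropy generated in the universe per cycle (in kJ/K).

ΔS_univ ≈ 0.520 kJ/K

T_H = 527 °C → 527 + 273.15 = 800.15 K.
T_C = 88 °C → 88 + 273.15 = 361.15 K.
W = η·Q_H = 0.255 × 640 = 163.2 kJ, so Q_C = Q_H − W = 476.8 kJ.
The hot reservoir loses entropy Q_H/T_H = 640/800.15 = 0.7999 kJ/K; the cold reservoir gains Q_C/T_C = 476.8/361.15 = 1.320 kJ/K.
ΔS_univ = −Q_H/T_H + Q_C/T_C = 0.520 kJ/K (> 0, since η = 0.255 < η_Carnot = 0.549).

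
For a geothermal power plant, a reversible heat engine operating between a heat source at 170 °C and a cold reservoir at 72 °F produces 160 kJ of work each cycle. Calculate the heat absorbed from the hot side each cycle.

T_H = 170 °C → 170 + 273.15 = 443.15 K.
T_C = 72 °F → (72 − 32) × 5/9 = 22.22 °C = 295.37 K.
Since the cycle is reversible, η = 1 − T_C/T_H = 1 − 295.37/443.15 = 0.3335.
Q_H = W/η = 160/0.3335 = 479.8 kJ.

Q_H ≈ 479.8 kJ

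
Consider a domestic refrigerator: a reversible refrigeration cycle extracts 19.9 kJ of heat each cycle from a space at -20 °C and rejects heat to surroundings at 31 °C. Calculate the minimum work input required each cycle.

W_in ≈ 4.01 kJ

T_H = 31 °C → 31 + 273.15 = 304.15 K.
T_C = -20 °C → -20 + 273.15 = 253.15 K.
Carnot COP: COP_R = T_C/(T_H − T_C) = 253.15/51.00 = 4.9637.
W = Q_C/COP_R = 19.9/4.9637 = 4.01 kJ.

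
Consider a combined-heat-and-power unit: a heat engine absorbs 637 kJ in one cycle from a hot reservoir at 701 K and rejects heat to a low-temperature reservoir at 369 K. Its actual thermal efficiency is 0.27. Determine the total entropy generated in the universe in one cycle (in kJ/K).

W = η·Q_H = 0.27 × 637 = 172.0 kJ, so Q_C = Q_H − W = 465.0 kJ.
The hot reservoir loses entropy Q_H/T_H = 637/701.00 = 0.9087 kJ/K; the cold reservoir gains Q_C/T_C = 465.0/369.00 = 1.260 kJ/K.
ΔS_univ = −Q_H/T_H + Q_C/T_C = 0.351 kJ/K (> 0, since η = 0.27 < η_Carnot = 0.474).

ΔS_univ ≈ 0.351 kJ/K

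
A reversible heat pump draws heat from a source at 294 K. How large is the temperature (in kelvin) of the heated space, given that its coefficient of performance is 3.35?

COP_HP = T_H/(T_H − T_C) ⇒ T_H = T_C·COP_HP/(COP_HP − 1) = 294.00 × 3.35/(3.35 − 1) = 419 K.

T_H ≈ 419 K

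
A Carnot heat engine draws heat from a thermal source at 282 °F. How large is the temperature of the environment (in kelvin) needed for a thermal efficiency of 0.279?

T_H = 282 °F → (282 − 32) × 5/9 = 138.89 °C = 412.04 K.
From η = 1 − T_C/T_H, T_C = T_H·(1 − η) = 412.04 × (1 − 0.279) = 297.1 K.

T_C ≈ 297.1 K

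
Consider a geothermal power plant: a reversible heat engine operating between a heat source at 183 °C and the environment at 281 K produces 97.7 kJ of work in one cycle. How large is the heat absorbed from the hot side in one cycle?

T_H = 183 °C → 183 + 273.15 = 456.15 K.
η_rev = 1 − T_C/T_H = 1 − 281.00/456.15 = 0.3840.
Q_H = W/η = 97.7/0.3840 = 254 kJ.

Q_H ≈ 254 kJ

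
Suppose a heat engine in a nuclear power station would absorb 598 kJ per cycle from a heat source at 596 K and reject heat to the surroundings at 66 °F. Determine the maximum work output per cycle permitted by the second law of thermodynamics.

T_C = 66 °F → (66 − 32) × 5/9 = 18.89 °C = 292.04 K.
By the Carnot theorem, η_max = 1 − T_C/T_H = 1 − 292.04/596.00 = 0.5100.
W_max = η_max · Q_H = 0.5100 × 598 = 305.0 kJ.

W_max ≈ 305.0 kJ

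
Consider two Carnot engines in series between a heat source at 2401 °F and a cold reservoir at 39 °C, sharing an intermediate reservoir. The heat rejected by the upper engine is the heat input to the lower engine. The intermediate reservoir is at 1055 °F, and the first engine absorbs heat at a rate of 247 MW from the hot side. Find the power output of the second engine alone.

T_H = 2401 °F → (2401 − 32) × 5/9 = 1316.11 °C = 1589.26 K.
T_C = 39 °C → 39 + 273.15 = 312.15 K.
T_m = 1055 °F → (1055 − 32) × 5/9 = 568.33 °C = 841.48 K.
Heat entering the second stage: Q_m = Q_H·(T_m/T_H) = 247 × 841.48/1589.26 = 130.8 MW.
Second-stage efficiency η₂ = 1 − T_C/T_m = 1 − 312.15/841.48 = 0.6290, so W₂ = η₂·Q_m = 82.27 MW.

Ẇ₂ ≈ 82.27 MW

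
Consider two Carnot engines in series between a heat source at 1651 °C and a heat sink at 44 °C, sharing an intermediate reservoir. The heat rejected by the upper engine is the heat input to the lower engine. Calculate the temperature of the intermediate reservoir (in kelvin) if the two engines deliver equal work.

T_m ≈ 1121 K

T_H = 1651 °C → 1651 + 273.15 = 1924.15 K.
T_C = 44 °C → 44 + 273.15 = 317.15 K.
For reversible stages Q_m = Q_H·(T_m/T_H). Setting W₁ = Q_H(1 − T_m/T_H) equal to W₂ = Q_m(1 − T_C/T_m) = Q_H·(T_m − T_C)/T_H gives T_H − T_m = T_m − T_C, so T_m = (T_H + T_C)/2 = (1924.15 + 317.15)/2 = 1121 K.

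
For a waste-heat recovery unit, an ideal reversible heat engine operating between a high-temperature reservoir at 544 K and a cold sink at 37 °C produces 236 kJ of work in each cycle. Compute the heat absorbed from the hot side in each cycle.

T_C = 37 °C → 37 + 273.15 = 310.15 K.
Carnot efficiency: η = 1 − T_C/T_H = 1 − 310.15/544.00 = 0.4299.
Q_H = W/η = 236/0.4299 = 549 kJ.

Q_H ≈ 549 kJ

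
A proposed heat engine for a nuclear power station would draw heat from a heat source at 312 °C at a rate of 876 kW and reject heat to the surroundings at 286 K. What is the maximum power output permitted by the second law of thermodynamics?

T_H = 312 °C → 312 + 273.15 = 585.15 K.
The upper bound on efficiency is η_max = 1 − T_C/T_H = 1 − 286.00/585.15 = 0.5112.
W_max = η_max · Q_H = 0.5112 × 876 = 447.8 kW.

Ẇ_max ≈ 447.8 kW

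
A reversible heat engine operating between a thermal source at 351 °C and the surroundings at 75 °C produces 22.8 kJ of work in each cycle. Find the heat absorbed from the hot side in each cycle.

T_H = 351 °C → 351 + 273.15 = 624.15 K.
T_C = 75 °C → 75 + 273.15 = 348.15 K.
Carnot efficiency: η = 1 − T_C/T_H = 1 − 348.15/624.15 = 0.4422.
Q_H = W/η = 22.8/0.4422 = 51.6 kJ.

Q_H ≈ 51.6 kJ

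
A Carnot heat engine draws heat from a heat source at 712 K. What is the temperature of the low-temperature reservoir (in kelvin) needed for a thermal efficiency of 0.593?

From η = 1 − T_C/T_H, T_C = T_H·(1 − η) = 712.00 × (1 − 0.593) = 290 K.

T_C ≈ 290 K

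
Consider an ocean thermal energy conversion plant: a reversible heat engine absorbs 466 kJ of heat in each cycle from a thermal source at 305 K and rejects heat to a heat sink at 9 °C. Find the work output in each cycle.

T_C = 9 °C → 9 + 273.15 = 282.15 K.
For a reversible engine, η = 1 − T_C/T_H = 1 − 282.15/305.00 = 0.0749.
W = η·Q_H = 0.0749 × 466 = 34.9 kJ.

W ≈ 34.9 kJ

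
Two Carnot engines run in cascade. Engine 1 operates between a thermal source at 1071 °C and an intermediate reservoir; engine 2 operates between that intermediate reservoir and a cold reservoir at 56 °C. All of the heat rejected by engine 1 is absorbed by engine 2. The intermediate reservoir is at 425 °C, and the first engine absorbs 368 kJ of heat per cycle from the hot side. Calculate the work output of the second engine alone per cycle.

T_H = 1071 °C → 1071 + 273.15 = 1344.15 K.
T_C = 56 °C → 56 + 273.15 = 329.15 K.
T_m = 425 °C → 425 + 273.15 = 698.15 K.
Heat entering the second stage: Q_m = Q_H·(T_m/T_H) = 368 × 698.15/1344.15 = 191.1 kJ.
Second-stage efficiency η₂ = 1 − T_C/T_m = 1 − 329.15/698.15 = 0.5285, so W₂ = η₂·Q_m = 101.0 kJ.

W₂ ≈ 101.0 kJ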